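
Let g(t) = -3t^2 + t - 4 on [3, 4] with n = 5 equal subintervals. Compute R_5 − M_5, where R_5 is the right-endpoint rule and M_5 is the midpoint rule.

R_5 = -39.52.
M_5 = -37.49.
R_5 − M_5 = -2.03.

-2.03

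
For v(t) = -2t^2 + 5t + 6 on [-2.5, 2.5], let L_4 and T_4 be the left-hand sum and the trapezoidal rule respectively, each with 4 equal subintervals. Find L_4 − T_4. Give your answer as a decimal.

L_4 = -9.0625.
T_4 = 6.5625.
L_4 − T_4 = -15.625.

-15.625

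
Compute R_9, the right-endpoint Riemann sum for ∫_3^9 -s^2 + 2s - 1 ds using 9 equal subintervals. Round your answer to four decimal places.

Δs = (9 − 3)/9 = 2/3.
Right endpoints: 11/3, 13/3, 5, 17/3, 19/3, 7, 23/3, 25/3, 9.
f(11/3) = -64/9, f(13/3) = -100/9, f(5) = -16, f(17/3) = -196/9, f(19/3) = -256/9, f(7) = -36, f(23/3) = -400/9, f(25/3) = -484/9, f(9) = -64.
Sum = Δs · [f(11/3) + f(13/3) + f(5) + ...].
Sum ≈ -188.4444.

-188.4444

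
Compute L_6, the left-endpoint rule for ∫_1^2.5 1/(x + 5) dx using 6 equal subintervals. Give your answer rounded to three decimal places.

0.227

Δx = (2.5 − 1)/6 = 0.25.
Left endpoints: 1, 1.25, 1.5, 1.75, 2, 2.25.
f(1) = 1/6, f(1.25) = 0.16, f(1.5) = 2/13, f(1.75) = 4/27, f(2) = 1/7, f(2.25) = 4/29.
Sum = Δx · [f(1) + f(1.25) + f(1.5) + ...].
Sum ≈ 0.227.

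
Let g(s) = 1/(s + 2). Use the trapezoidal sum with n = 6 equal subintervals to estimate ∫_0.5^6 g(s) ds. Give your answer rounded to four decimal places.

Δs = (6 − 0.5)/6 = 11/12.
g(0.5) = 0.4, g(17/12) = 12/41, g(7/3) = 3/13, g(3.25) = 4/21, g(25/6) = 6/37, g(61/12) = 12/85, g(6) = 0.125.
T_6 = (Δs/2)·[g(s_0) + 2g(s_1) + ... + 2g(s_{5}) + g(s_6)].
Sum ≈ 1.1731.

1.1731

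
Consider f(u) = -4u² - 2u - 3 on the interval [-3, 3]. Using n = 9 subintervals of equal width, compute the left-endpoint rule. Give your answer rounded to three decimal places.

Δu = (3 − (-3))/9 = 2/3.
Left endpoints: -3, -7/3, -5/3, -1, -1/3, 1/3, 1, 5/3, 7/3.
f(-3) = -33, f(-7/3) = -181/9, f(-5/3) = -97/9, f(-1) = -5, f(-1/3) = -25/9, f(1/3) = -37/9, f(1) = -9, f(5/3) = -157/9, f(7/3) = -265/9.
Sum = Δu · [f(-3) + f(-7/3) + f(-5/3) + ...].
Sum ≈ -87.778.

-87.778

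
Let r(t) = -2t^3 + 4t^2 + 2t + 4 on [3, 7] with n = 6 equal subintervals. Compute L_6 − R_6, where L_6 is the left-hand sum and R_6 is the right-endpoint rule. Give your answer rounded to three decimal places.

L_6 ≈ -535.70370.
R_6 ≈ -845.03704.
L_6 − R_6 ≈ 309.333.

309.333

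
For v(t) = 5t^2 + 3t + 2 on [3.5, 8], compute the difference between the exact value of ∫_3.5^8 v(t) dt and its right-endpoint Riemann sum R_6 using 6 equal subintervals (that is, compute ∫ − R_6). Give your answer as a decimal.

-104.203125

Exact integral: ∫_3.5^8 v(t) dt = 868.5.
R_6 = 972.703125.
Error = 868.5 − 972.703125 = -104.203125.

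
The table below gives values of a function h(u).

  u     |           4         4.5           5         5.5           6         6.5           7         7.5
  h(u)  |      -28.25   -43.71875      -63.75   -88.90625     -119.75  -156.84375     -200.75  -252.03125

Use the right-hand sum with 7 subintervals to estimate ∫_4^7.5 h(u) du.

Δu = 0.5.
Sum = 0.5·[(-43.71875) + (-63.75) + (-88.90625) + (-119.75) + (-156.84375) + (-200.75) + (-252.03125)] = -462.875.

-462.875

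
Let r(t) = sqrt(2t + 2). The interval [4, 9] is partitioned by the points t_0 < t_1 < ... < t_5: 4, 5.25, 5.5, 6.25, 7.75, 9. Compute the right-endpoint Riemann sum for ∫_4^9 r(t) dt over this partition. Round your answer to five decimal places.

Subinterval widths: 1.25, 0.25, 0.75, 1.5, 1.25.
Right endpoints: 5.25, 5.5, 6.25, 7.75, 9.
r(5.25) ≈ 3.53553, r(5.5) ≈ 3.60555, r(6.25) ≈ 3.80789, r(7.75) ≈ 4.18330, r(9) ≈ 4.47214.
Sum = Σ Δt_i · r(t_i).
Sum ≈ 20.04184.

20.04184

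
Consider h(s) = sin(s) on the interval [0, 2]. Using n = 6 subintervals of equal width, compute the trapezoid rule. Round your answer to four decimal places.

1.4030

Δs = (2 − 0)/6 = 1/3.
h(0) ≈ 0.0000, h(1/3) ≈ 0.3272, h(2/3) ≈ 0.6184, h(1) ≈ 0.8415, h(4/3) ≈ 0.9719, h(5/3) ≈ 0.9954, h(2) ≈ 0.9093.
T_6 = (Δs/2)·[h(s_0) + 2h(s_1) + ... + 2h(s_{5}) + h(s_6)].
Sum ≈ 1.4030.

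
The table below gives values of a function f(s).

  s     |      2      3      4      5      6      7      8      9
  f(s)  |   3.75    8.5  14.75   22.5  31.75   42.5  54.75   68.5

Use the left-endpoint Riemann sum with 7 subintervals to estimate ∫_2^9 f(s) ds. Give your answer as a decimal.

178.5

Δs = 1.
Sum = 1·[3.75 + 8.5 + 14.75 + 22.5 + 31.75 + 42.5 + 54.75] = 178.5.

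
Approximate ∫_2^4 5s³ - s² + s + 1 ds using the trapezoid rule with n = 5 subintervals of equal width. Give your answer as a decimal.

Δs = (4 − 2)/5 = 0.4.
f(2) = 39, f(2.4) = 66.76, f(2.8) = 105.72, f(3.2) = 157.8, f(3.6) = 224.92, f(4) = 309.
T_5 = (Δs/2)·[f(s_0) + 2f(s_1) + ... + 2f(s_{4}) + f(s_5)].
Sum = 291.68.

291.68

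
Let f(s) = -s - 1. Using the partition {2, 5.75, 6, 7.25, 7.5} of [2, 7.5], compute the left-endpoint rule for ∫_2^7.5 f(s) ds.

Subinterval widths: 3.75, 0.25, 1.25, 0.25.
Left endpoints: 2, 5.75, 6, 7.25.
f(2) = -3, f(5.75) = -6.75, f(6) = -7, f(7.25) = -8.25.
Sum = Σ Δs_i · f(s_i).
Sum = -23.75.

-23.75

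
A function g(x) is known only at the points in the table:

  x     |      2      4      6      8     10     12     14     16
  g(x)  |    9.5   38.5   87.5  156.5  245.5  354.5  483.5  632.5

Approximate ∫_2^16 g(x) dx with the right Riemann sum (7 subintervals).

3997

Δx = 2.
Sum = 2·[38.5 + 87.5 + 156.5 + 245.5 + 354.5 + 483.5 + 632.5] = 3997.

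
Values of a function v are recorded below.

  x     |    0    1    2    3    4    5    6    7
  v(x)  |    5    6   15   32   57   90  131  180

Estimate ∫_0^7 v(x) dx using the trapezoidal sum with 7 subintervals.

Δx = 1.
T_7 = (1/2)·[5 + 2·6 + 2·15 + 2·32 + 2·57 + 2·90 + 2·131 + 180] = 423.5.

423.5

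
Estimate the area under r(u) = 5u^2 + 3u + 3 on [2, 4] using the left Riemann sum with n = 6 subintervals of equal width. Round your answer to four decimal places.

106.5185

Δu = (4 − 2)/6 = 1/3.
Left endpoints: 2, 7/3, 8/3, 3, 10/3, 11/3.
r(2) = 29, r(7/3) = 335/9, r(8/3) = 419/9, r(3) = 57, r(10/3) = 617/9, r(11/3) = 731/9.
Sum = Δu · [r(2) + r(7/3) + r(8/3) + ...].
Sum ≈ 106.5185.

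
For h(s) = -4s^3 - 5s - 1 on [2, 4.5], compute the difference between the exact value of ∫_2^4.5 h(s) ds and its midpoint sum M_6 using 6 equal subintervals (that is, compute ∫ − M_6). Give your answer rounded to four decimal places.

Exact integral: ∫_2^4.5 h(s) ds = -437.1875.
M_6 ≈ -435.776910.
Error ≈ -437.1875 − (-435.776910) ≈ -1.4106.

-1.4106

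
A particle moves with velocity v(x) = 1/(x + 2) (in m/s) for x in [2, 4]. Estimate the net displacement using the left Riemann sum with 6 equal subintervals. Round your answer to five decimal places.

Δx = (4 − 2)/6 = 1/3.
Left endpoints: 2, 7/3, 8/3, 3, 10/3, 11/3.
v(2) = 0.25, v(7/3) = 3/13, v(8/3) = 3/14, v(3) = 0.2, v(10/3) = 0.1875, v(11/3) = 3/17.
Sum = Δx · [v(2) + v(7/3) + v(8/3) + ...].
Sum ≈ 0.41968.

0.41968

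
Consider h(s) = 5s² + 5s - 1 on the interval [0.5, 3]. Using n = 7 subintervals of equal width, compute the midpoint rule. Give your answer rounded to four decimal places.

64.0338

Δs = (3 − 0.5)/7 = 5/14.
Midpoints: 19/28, 29/28, 39/28, 1.75, 59/28, 69/28, 79/28.
h(19/28) = 3681/784, h(29/28) = 7481/784, h(39/28) = 12281/784, h(1.75) = 23.0625, h(59/28) = 24881/784, h(69/28) = 32681/784, h(79/28) = 41481/784.
Sum = Δs · [h(19/28) + h(29/28) + h(39/28) + ...].
Sum ≈ 64.0338.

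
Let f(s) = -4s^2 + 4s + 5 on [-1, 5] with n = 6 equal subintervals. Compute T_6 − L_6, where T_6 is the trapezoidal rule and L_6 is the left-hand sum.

T_6 = -94.
L_6 = -58.
T_6 − L_6 = -36.

-36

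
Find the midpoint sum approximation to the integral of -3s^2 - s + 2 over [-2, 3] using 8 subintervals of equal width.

-27.01171875

Δs = (3 − (-2))/8 = 0.625.
Midpoints: -1.6875, -1.0625, -0.4375, 0.1875, 0.8125, 1.4375, 2.0625, 2.6875.
f(-1.6875) = -4.85546875, f(-1.0625) = -0.32421875, f(-0.4375) = 1.86328125, f(0.1875) = 1.70703125, f(0.8125) = -0.79296875, f(1.4375) = -5.63671875, f(2.0625) = -12.82421875, f(2.6875) = -22.35546875.
Sum = Δs · [f(-1.6875) + f(-1.0625) + f(-0.4375) + ...].
Sum = -27.01171875.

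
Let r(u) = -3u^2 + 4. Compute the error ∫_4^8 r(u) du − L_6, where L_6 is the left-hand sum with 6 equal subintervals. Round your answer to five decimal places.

Exact integral: ∫_4^8 r(u) du = -432.
L_6 ≈ -384.8888889.
Error ≈ -432 − (-384.8888889) ≈ -47.11111.

-47.11111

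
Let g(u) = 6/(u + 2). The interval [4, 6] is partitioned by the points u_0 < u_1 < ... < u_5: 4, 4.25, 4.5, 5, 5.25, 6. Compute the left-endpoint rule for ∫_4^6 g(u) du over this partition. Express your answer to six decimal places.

1.786514

Subinterval widths: 0.25, 0.25, 0.5, 0.25, 0.75.
Left endpoints: 4, 4.25, 4.5, 5, 5.25.
g(4) = 1, g(4.25) = 0.96, g(4.5) = 12/13, g(5) = 6/7, g(5.25) = 24/29.
Sum = Σ Δu_i · g(u_i).
Sum ≈ 1.786514.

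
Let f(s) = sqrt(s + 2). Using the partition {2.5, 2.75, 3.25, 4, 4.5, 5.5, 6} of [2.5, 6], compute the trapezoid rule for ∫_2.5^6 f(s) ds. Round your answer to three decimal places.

8.719

Subinterval widths: 0.25, 0.5, 0.75, 0.5, 1, 0.5.
f(2.5) ≈ 2.121, f(2.75) ≈ 2.179, f(3.25) ≈ 2.291, f(4) ≈ 2.449, f(4.5) ≈ 2.550, f(5.5) ≈ 2.739, f(6) ≈ 2.828.
On each subinterval the trapezoid contributes (Δs_i/2)·[f(s_{i-1}) + f(s_i)].
Sum ≈ 8.719.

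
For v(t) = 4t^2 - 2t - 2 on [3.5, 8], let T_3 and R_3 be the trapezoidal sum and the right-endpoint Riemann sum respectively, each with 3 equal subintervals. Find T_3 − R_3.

T_3 = 571.5.
R_3 = 720.
T_3 − R_3 = -148.5.

-148.5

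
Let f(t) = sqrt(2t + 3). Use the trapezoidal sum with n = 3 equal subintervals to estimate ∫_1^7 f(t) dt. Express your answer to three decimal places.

Δt = (7 − 1)/3 = 2.
f(1) ≈ 2.236, f(3) ≈ 3.000, f(5) ≈ 3.606, f(7) ≈ 4.123.
T_3 = (Δt/2)·[f(t_0) + 2f(t_1) + 2f(t_2) + f(t_3)].
Sum ≈ 19.570.

19.570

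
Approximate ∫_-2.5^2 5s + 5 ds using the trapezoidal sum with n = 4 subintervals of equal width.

Δs = (2 − (-2.5))/4 = 1.125.
f(-2.5) = -7.5, f(-1.375) = -1.875, f(-0.25) = 3.75, f(0.875) = 9.375, f(2) = 15.
T_4 = (Δs/2)·[f(s_0) + 2f(s_1) + 2f(s_2) + 2f(s_3) + f(s_4)].
Sum = 16.875.

16.875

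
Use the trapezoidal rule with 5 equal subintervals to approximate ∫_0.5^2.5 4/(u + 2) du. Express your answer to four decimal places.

Δu = (2.5 − 0.5)/5 = 0.4.
f(0.5) = 1.6, f(0.9) = 40/29, f(1.3) = 40/33, f(1.7) = 40/37, f(2.1) = 40/41, f(2.5) = 8/9.
T_5 = (Δu/2)·[f(u_0) + 2f(u_1) + ... + 2f(u_{4}) + f(u_5)].
Sum ≈ 2.3570.

2.3570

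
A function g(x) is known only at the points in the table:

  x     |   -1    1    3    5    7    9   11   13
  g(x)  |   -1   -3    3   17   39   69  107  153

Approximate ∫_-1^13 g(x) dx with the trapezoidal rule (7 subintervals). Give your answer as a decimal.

616

Δx = 2.
T_7 = (2/2)·[(-1) + 2·(-3) + 2·3 + 2·17 + 2·39 + 2·69 + 2·107 + 153] = 616.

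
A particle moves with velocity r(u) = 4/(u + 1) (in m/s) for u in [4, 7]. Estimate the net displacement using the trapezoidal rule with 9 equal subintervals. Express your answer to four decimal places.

Δu = (7 − 4)/9 = 1/3.
r(4) = 0.8, r(13/3) = 0.75, r(14/3) = 12/17, r(5) = 2/3, r(16/3) = 12/19, r(17/3) = 0.6, r(6) = 4/7, r(19/3) = 6/11, r(20/3) = 12/23, r(7) = 0.5.
T_9 = (Δu/2)·[r(u_0) + 2r(u_1) + ... + 2r(u_{8}) + r(u_9)].
Sum ≈ 1.8809.

1.8809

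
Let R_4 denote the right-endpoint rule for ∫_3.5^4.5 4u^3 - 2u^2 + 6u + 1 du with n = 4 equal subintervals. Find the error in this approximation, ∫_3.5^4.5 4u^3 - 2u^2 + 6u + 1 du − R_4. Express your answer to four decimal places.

Exact integral: ∫_3.5^4.5 f(u) du ≈ 252.833333.
R_4 = 276.1875.
Error ≈ 252.833333 − 276.1875 ≈ -23.3542.

-23.3542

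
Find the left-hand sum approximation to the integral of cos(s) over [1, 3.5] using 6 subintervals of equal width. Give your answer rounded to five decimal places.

-0.86730

Δs = (3.5 − 1)/6 = 5/12.
Left endpoints: 1, 17/12, 11/6, 2.25, 8/3, 37/12.
f(1) ≈ 0.54030, f(17/12) ≈ 0.15352, f(11/6) ≈ -0.25953, f(2.25) ≈ -0.62817, f(8/3) ≈ -0.88933, f(37/12) ≈ -0.99830.
Sum = Δs · [f(1) + f(17/12) + f(11/6) + ...].
Sum ≈ -0.86730.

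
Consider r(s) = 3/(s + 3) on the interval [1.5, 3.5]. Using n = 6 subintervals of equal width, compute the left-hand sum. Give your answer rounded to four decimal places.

Δs = (3.5 − 1.5)/6 = 1/3.
Left endpoints: 1.5, 11/6, 13/6, 2.5, 17/6, 19/6.
r(1.5) = 2/3, r(11/6) = 18/29, r(13/6) = 18/31, r(2.5) = 6/11, r(17/6) = 18/35, r(19/6) = 18/37.
Sum = Δs · [r(1.5) + r(11/6) + r(13/6) + ...].
Sum ≈ 1.1381.

1.1381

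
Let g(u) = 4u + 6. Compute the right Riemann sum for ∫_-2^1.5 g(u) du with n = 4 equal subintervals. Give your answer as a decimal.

23.625

Δu = (1.5 − (-2))/4 = 0.875.
Right endpoints: -1.125, -0.25, 0.625, 1.5.
g(-1.125) = 1.5, g(-0.25) = 5, g(0.625) = 8.5, g(1.5) = 12.
Sum = Δu · [g(-1.125) + g(-0.25) + g(0.625) + g(1.5)].
Sum = 23.625.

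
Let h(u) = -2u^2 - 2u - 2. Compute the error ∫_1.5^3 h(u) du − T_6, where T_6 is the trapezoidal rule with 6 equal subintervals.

0.03125

Exact integral: ∫_1.5^3 h(u) du = -25.5.
T_6 = -25.53125.
Error = -25.5 − (-25.53125) = 0.03125.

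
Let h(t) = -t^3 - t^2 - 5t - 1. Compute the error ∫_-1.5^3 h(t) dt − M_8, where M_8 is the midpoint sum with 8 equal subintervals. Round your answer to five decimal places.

Exact integral: ∫_-1.5^3 h(t) dt = -50.484375.
M_8 ≈ -50.0987549.
Error ≈ -50.484375 − (-50.0987549) ≈ -0.38562.

-0.38562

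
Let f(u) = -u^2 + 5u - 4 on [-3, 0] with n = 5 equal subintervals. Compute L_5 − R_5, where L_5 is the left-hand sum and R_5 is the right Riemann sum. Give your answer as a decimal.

-14.4

L_5 = -50.88.
R_5 = -36.48.
L_5 − R_5 = -14.4.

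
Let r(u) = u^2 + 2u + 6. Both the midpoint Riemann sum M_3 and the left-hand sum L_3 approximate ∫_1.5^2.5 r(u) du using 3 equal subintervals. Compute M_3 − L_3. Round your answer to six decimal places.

M_3 ≈ 14.07407407.
L_3 ≈ 13.10185185.
M_3 − L_3 ≈ 0.972222.

0.972222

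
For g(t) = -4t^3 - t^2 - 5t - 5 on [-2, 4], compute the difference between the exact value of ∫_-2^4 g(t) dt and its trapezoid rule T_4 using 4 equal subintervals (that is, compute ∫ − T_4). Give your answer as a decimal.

29.25

Exact integral: ∫_-2^4 g(t) dt = -324.
T_4 = -353.25.
Error = -324 − (-353.25) = 29.25.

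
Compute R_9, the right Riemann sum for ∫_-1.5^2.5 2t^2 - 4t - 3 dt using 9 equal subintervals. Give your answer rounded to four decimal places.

Δt = (2.5 − (-1.5))/9 = 4/9.
Right endpoints: -19/18, -11/18, -1/6, 5/18, 13/18, 7/6, 29/18, 37/18, 2.5.
f(-19/18) = 559/162, f(-11/18) = 31/162, f(-1/6) = -41/18, f(5/18) = -641/162, f(13/18) = -785/162, f(7/6) = -89/18, f(29/18) = -689/162, f(37/18) = -449/162, f(2.5) = -0.5.
Sum = Δt · [f(-19/18) + f(-11/18) + f(-1/6) + ...].
Sum ≈ -8.8477.

-8.8477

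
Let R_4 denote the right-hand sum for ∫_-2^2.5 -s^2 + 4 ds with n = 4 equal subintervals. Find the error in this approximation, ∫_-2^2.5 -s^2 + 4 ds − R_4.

Exact integral: ∫_-2^2.5 f(s) ds = 10.125.
R_4 = 7.91015625.
Error = 10.125 − 7.91015625 = 2.21484375.

2.21484375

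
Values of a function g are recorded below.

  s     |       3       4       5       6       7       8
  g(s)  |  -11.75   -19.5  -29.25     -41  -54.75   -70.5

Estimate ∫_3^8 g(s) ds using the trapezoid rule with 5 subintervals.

-185.625

Δs = 1.
T_5 = (1/2)·[(-11.75) + 2·(-19.5) + 2·(-29.25) + 2·(-41) + 2·(-54.75) + (-70.5)] = -185.625.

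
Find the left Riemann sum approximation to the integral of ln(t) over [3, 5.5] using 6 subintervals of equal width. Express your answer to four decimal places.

Δt = (5.5 − 3)/6 = 5/12.
Left endpoints: 3, 41/12, 23/6, 4.25, 14/3, 61/12.
f(3) ≈ 1.0986, f(41/12) ≈ 1.2287, f(23/6) ≈ 1.3437, f(4.25) ≈ 1.4469, f(14/3) ≈ 1.5404, f(61/12) ≈ 1.6260.
Sum = Δt · [f(3) + f(41/12) + f(23/6) + ...].
Sum ≈ 3.4518.

3.4518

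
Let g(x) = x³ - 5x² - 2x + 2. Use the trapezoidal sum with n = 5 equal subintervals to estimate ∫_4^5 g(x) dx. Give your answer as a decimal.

Δx = (5 − 4)/5 = 0.2.
g(4) = -22, g(4.2) = -20.512, g(4.4) = -18.416, g(4.6) = -15.664, g(4.8) = -12.208, g(5) = -8.
T_5 = (Δx/2)·[g(x_0) + 2g(x_1) + ... + 2g(x_{4}) + g(x_5)].
Sum = -16.36.

-16.36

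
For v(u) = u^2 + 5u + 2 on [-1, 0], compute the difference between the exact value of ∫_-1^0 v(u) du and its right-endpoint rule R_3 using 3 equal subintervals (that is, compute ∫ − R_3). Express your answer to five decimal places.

-0.68519

Exact integral: ∫_-1^0 v(u) du ≈ -0.1666667.
R_3 ≈ 0.5185185.
Error ≈ -0.1666667 − 0.5185185 ≈ -0.68519.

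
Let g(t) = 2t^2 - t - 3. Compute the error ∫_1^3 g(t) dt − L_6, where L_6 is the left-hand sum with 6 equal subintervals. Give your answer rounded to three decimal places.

Exact integral: ∫_1^3 g(t) dt ≈ 7.33333.
L_6 ≈ 5.07407.
Error ≈ 7.33333 − 5.07407 ≈ 2.259.

2.259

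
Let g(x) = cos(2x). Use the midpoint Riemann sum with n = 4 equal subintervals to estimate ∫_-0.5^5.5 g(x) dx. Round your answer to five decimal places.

-0.11919

Δx = (5.5 − (-0.5))/4 = 1.5.
Midpoints: 0.25, 1.75, 3.25, 4.75.
g(0.25) ≈ 0.87758, g(1.75) ≈ -0.93646, g(3.25) ≈ 0.97659, g(4.75) ≈ -0.99717.
Sum = Δx · [g(0.25) + g(1.75) + g(3.25) + g(4.75)].
Sum ≈ -0.11919.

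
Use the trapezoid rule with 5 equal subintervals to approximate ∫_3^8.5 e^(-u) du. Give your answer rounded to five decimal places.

0.05449

Δu = (8.5 − 3)/5 = 1.1.
f(3) ≈ 0.04979, f(4.1) ≈ 0.01657, f(5.2) ≈ 0.00552, f(6.3) ≈ 0.00184, f(7.4) ≈ 0.00061, f(8.5) ≈ 0.00020.
T_5 = (Δu/2)·[f(u_0) + 2f(u_1) + ... + 2f(u_{4}) + f(u_5)].
Sum ≈ 0.05449.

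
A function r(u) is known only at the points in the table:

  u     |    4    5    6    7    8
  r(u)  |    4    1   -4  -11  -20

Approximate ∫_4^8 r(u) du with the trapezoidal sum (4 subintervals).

-22

Δu = 1.
T_4 = (1/2)·[4 + 2·1 + 2·(-4) + 2·(-11) + (-20)] = -22.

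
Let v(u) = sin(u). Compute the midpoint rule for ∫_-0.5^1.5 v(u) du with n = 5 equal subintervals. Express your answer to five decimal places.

0.81225

Δu = (1.5 − (-0.5))/5 = 0.4.
Midpoints: -0.3, 0.1, 0.5, 0.9, 1.3.
v(-0.3) ≈ -0.29552, v(0.1) ≈ 0.09983, v(0.5) ≈ 0.47943, v(0.9) ≈ 0.78333, v(1.3) ≈ 0.96356.
Sum = Δu · [v(-0.3) + v(0.1) + v(0.5) + v(0.9) + v(1.3)].
Sum ≈ 0.81225.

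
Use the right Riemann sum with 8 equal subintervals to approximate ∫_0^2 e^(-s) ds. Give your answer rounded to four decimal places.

Δs = (2 − 0)/8 = 0.25.
Right endpoints: 0.25, 0.5, 0.75, 1, 1.25, 1.5, 1.75, 2.
f(0.25) ≈ 0.7788, f(0.5) ≈ 0.6065, f(0.75) ≈ 0.4724, f(1) ≈ 0.3679, f(1.25) ≈ 0.2865, f(1.5) ≈ 0.2231, f(1.75) ≈ 0.1738, f(2) ≈ 0.1353.
Sum = Δs · [f(0.25) + f(0.5) + f(0.75) + ...].
Sum ≈ 0.7611.

0.7611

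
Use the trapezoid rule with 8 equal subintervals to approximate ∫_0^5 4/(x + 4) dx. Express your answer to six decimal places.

3.250233

Δx = (5 − 0)/8 = 0.625.
f(0) = 1, f(0.625) = 32/37, f(1.25) = 16/21, f(1.875) = 32/47, f(2.5) = 8/13, f(3.125) = 32/57, f(3.75) = 16/31, f(4.375) = 32/67, f(5) = 4/9.
T_8 = (Δx/2)·[f(x_0) + 2f(x_1) + ... + 2f(x_{7}) + f(x_8)].
Sum ≈ 3.250233.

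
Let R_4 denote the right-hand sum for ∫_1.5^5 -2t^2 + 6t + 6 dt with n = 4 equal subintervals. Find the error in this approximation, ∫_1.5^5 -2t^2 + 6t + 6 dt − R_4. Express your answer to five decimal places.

Exact integral: ∫_1.5^5 f(t) dt ≈ 8.1666667.
R_4 = -3.4453125.
Error ≈ 8.1666667 − (-3.4453125) ≈ 11.61198.

11.61198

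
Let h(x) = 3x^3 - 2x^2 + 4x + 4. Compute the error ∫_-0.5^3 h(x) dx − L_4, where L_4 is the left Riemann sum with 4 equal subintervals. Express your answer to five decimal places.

Exact integral: ∫_-0.5^3 h(x) dx ≈ 74.1197917.
L_4 ≈ 44.1806641.
Error ≈ 74.1197917 − 44.1806641 ≈ 29.93913.

29.93913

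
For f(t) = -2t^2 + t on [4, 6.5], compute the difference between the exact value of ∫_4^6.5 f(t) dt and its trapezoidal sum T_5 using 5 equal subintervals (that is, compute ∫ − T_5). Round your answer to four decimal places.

Exact integral: ∫_4^6.5 f(t) dt ≈ -127.291667.
T_5 = -127.5.
Error ≈ -127.291667 − (-127.5) ≈ 0.2083.

0.2083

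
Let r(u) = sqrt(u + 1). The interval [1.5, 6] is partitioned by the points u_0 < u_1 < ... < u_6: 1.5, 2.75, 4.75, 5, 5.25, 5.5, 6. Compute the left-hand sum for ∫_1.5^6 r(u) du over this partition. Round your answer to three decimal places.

Subinterval widths: 1.25, 2, 0.25, 0.25, 0.25, 0.5.
Left endpoints: 1.5, 2.75, 4.75, 5, 5.25, 5.5.
r(1.5) ≈ 1.581, r(2.75) ≈ 1.936, r(4.75) ≈ 2.398, r(5) ≈ 2.449, r(5.25) ≈ 2.500, r(5.5) ≈ 2.550.
Sum = Σ Δu_i · r(u_i).
Sum ≈ 8.961.

8.961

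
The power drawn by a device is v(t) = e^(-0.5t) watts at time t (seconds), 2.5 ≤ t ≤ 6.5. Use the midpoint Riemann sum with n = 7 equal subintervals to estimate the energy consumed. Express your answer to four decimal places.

0.4938

Δt = (6.5 − 2.5)/7 = 4/7.
Midpoints: 39/14, 47/14, 55/14, 4.5, 71/14, 79/14, 87/14.
v(39/14) ≈ 0.2484, v(47/14) ≈ 0.1866, v(55/14) ≈ 0.1403, v(4.5) ≈ 0.1054, v(71/14) ≈ 0.0792, v(79/14) ≈ 0.0595, v(87/14) ≈ 0.0447.
Sum = Δt · [v(39/14) + v(47/14) + v(55/14) + ...].
Sum ≈ 0.4938.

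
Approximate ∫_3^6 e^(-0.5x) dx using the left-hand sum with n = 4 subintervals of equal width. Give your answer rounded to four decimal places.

0.4157

Δx = (6 − 3)/4 = 0.75.
Left endpoints: 3, 3.75, 4.5, 5.25.
f(3) ≈ 0.2231, f(3.75) ≈ 0.1534, f(4.5) ≈ 0.1054, f(5.25) ≈ 0.0724.
Sum = Δx · [f(3) + f(3.75) + f(4.5) + f(5.25)].
Sum ≈ 0.4157.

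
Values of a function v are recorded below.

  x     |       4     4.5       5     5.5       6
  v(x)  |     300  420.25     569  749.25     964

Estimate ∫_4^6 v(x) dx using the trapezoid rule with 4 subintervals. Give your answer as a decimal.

1185.25

Δx = 0.5.
T_4 = (0.5/2)·[300 + 2·420.25 + 2·569 + 2·749.25 + 964] = 1185.25.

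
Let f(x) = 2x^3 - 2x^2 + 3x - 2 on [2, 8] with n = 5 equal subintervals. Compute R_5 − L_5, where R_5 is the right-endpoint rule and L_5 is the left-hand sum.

1087.2

R_5 = 2365.92.
L_5 = 1278.72.
R_5 − L_5 = 1087.2.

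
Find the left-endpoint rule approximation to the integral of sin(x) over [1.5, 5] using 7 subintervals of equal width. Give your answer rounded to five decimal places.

Δx = (5 − 1.5)/7 = 0.5.
Left endpoints: 1.5, 2, 2.5, 3, 3.5, 4, 4.5.
f(1.5) ≈ 0.99749, f(2) ≈ 0.90930, f(2.5) ≈ 0.59847, f(3) ≈ 0.14112, f(3.5) ≈ -0.35078, f(4) ≈ -0.75680, f(4.5) ≈ -0.97753.
Sum = Δx · [f(1.5) + f(2) + f(2.5) + ...].
Sum ≈ 0.28063.

0.28063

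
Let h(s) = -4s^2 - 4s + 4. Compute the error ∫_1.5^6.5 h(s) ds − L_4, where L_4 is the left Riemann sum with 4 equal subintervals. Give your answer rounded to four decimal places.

Exact integral: ∫_1.5^6.5 h(s) ds ≈ -421.666667.
L_4 = -314.375.
Error ≈ -421.666667 − (-314.375) ≈ -107.2917.

-107.2917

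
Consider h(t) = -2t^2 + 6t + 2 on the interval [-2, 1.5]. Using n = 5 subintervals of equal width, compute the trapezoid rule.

-6.405

Δt = (1.5 − (-2))/5 = 0.7.
h(-2) = -18, h(-1.3) = -9.18, h(-0.6) = -2.32, h(0.1) = 2.58, h(0.8) = 5.52, h(1.5) = 6.5.
T_5 = (Δt/2)·[h(t_0) + 2h(t_1) + ... + 2h(t_{4}) + h(t_5)].
Sum = -6.405.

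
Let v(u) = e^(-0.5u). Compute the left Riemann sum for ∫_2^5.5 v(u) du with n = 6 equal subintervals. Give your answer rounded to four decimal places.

0.7009

Δu = (5.5 − 2)/6 = 7/12.
Left endpoints: 2, 31/12, 19/6, 3.75, 13/3, 59/12.
v(2) ≈ 0.3679, v(31/12) ≈ 0.2748, v(19/6) ≈ 0.2053, v(3.75) ≈ 0.1534, v(13/3) ≈ 0.1146, v(59/12) ≈ 0.0856.
Sum = Δu · [v(2) + v(31/12) + v(19/6) + ...].
Sum ≈ 0.7009.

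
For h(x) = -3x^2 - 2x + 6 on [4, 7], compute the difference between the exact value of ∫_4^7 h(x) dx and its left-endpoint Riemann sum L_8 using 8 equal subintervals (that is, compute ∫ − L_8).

-19.4765625

Exact integral: ∫_4^7 h(x) dx = -294.
L_8 = -274.5234375.
Error = -294 − (-274.5234375) = -19.4765625.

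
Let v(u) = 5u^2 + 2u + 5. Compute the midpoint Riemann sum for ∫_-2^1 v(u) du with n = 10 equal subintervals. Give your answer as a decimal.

Δu = (1 − (-2))/10 = 0.3.
Midpoints: -1.85, -1.55, -1.25, -0.95, -0.65, -0.35, -0.05, 0.25, 0.55, 0.85.
v(-1.85) = 18.4125, v(-1.55) = 13.9125, v(-1.25) = 10.3125, v(-0.95) = 7.6125, v(-0.65) = 5.8125, v(-0.35) = 4.9125, v(-0.05) = 4.9125, v(0.25) = 5.8125, v(0.55) = 7.6125, v(0.85) = 10.3125.
Sum = Δu · [v(-1.85) + v(-1.55) + v(-1.25) + ...].
Sum = 26.8875.

26.8875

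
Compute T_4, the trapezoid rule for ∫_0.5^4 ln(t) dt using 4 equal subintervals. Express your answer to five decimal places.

Δt = (4 − 0.5)/4 = 0.875.
f(0.5) ≈ -0.69315, f(1.375) ≈ 0.31845, f(2.25) ≈ 0.81093, f(3.125) ≈ 1.13943, f(4) ≈ 1.38629.
T_4 = (Δt/2)·[f(t_0) + 2f(t_1) + 2f(t_2) + 2f(t_3) + f(t_4)].
Sum ≈ 2.28847.

2.28847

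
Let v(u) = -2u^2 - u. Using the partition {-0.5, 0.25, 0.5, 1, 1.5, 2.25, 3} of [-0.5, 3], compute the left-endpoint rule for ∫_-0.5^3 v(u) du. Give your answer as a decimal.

Subinterval widths: 0.75, 0.25, 0.5, 0.5, 0.75, 0.75.
Left endpoints: -0.5, 0.25, 0.5, 1, 1.5, 2.25.
v(-0.5) = 0, v(0.25) = -0.375, v(0.5) = -1, v(1) = -3, v(1.5) = -6, v(2.25) = -12.375.
Sum = Σ Δu_i · v(u_i).
Sum = -15.875.

-15.875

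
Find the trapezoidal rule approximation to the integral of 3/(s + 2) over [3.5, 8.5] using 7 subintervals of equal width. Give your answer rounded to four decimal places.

Δs = (8.5 − 3.5)/7 = 5/7.
f(3.5) = 6/11, f(59/14) = 14/29, f(69/14) = 42/97, f(79/14) = 42/107, f(89/14) = 14/39, f(99/14) = 42/127, f(109/14) = 42/137, f(8.5) = 2/7.
T_7 = (Δs/2)·[f(s_0) + 2f(s_1) + ... + 2f(s_{6}) + f(s_7)].
Sum ≈ 1.9429.

1.9429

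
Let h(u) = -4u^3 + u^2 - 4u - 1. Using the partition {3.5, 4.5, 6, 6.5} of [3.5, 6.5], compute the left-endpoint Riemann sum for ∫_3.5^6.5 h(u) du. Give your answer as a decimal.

Subinterval widths: 1, 1.5, 0.5.
Left endpoints: 3.5, 4.5, 6.
h(3.5) = -174.25, h(4.5) = -363.25, h(6) = -853.
Sum = Σ Δu_i · h(u_i).
Sum = -1145.625.

-1145.625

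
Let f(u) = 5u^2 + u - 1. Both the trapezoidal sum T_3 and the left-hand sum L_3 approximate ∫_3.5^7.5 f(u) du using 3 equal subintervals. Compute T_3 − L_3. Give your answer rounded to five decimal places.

149.33333

T_3 ≈ 655.5925926.
L_3 ≈ 506.2592593.
T_3 − L_3 ≈ 149.33333.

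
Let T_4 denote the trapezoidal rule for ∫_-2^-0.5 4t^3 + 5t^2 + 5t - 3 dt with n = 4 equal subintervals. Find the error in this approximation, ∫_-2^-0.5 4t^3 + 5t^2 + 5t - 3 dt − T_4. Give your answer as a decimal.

0.3515625

Exact integral: ∫_-2^-0.5 f(t) dt = -16.6875.
T_4 = -17.0390625.
Error = -16.6875 − (-17.0390625) = 0.3515625.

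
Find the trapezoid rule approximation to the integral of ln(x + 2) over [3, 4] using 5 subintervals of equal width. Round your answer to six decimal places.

1.703256

Δx = (4 − 3)/5 = 0.2.
f(3) ≈ 1.609438, f(3.2) ≈ 1.648659, f(3.4) ≈ 1.686399, f(3.6) ≈ 1.722767, f(3.8) ≈ 1.757858, f(4) ≈ 1.791759.
T_5 = (Δx/2)·[f(x_0) + 2f(x_1) + ... + 2f(x_{4}) + f(x_5)].
Sum ≈ 1.703256.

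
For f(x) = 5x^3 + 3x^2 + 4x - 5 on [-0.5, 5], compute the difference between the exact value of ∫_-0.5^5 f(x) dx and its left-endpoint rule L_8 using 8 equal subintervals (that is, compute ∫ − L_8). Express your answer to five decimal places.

232.22192

Exact integral: ∫_-0.5^5 f(x) dx = 928.296875.
L_8 ≈ 696.0749512.
Error ≈ 928.296875 − 696.0749512 ≈ 232.22192.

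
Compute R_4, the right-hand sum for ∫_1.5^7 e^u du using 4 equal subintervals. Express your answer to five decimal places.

Δu = (7 − 1.5)/4 = 1.375.
Right endpoints: 2.875, 4.25, 5.625, 7.
f(2.875) ≈ 17.72542, f(4.25) ≈ 70.10541, f(5.625) ≈ 277.27228, f(7) ≈ 1096.63316.
Sum = Δu · [f(2.875) + f(4.25) + f(5.625) + f(7)].
Sum ≈ 2009.88738.

2009.88738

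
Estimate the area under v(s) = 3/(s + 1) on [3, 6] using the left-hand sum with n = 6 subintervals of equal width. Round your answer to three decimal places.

Δs = (6 − 3)/6 = 0.5.
Left endpoints: 3, 3.5, 4, 4.5, 5, 5.5.
v(3) = 0.75, v(3.5) = 2/3, v(4) = 0.6, v(4.5) = 6/11, v(5) = 0.5, v(5.5) = 6/13.
Sum = Δs · [v(3) + v(3.5) + v(4) + ...].
Sum ≈ 1.762.

1.762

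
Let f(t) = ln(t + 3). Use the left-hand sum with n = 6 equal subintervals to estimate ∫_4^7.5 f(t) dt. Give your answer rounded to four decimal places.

7.4485

Δt = (7.5 − 4)/6 = 7/12.
Left endpoints: 4, 55/12, 31/6, 5.75, 19/3, 83/12.
f(4) ≈ 1.9459, f(55/12) ≈ 2.0260, f(31/6) ≈ 2.1001, f(5.75) ≈ 2.1691, f(19/3) ≈ 2.2336, f(83/12) ≈ 2.2942.
Sum = Δt · [f(4) + f(55/12) + f(31/6) + ...].
Sum ≈ 7.4485.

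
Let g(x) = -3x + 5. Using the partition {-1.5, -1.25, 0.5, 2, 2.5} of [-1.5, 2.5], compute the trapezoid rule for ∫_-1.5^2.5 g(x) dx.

14

Subinterval widths: 0.25, 1.75, 1.5, 0.5.
g(-1.5) = 9.5, g(-1.25) = 8.75, g(0.5) = 3.5, g(2) = -1, g(2.5) = -2.5.
On each subinterval the trapezoid contributes (Δx_i/2)·[g(x_{i-1}) + g(x_i)].
Sum = 14.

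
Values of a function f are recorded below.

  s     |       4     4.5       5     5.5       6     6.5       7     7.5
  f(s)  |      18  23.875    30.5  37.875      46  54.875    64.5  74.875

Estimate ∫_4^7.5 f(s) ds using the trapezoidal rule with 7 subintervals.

Δs = 0.5.
T_7 = (0.5/2)·[18 + 2·23.875 + 2·30.5 + 2·37.875 + 2·46 + 2·54.875 + 2·64.5 + 74.875] = 152.03125.

152.03125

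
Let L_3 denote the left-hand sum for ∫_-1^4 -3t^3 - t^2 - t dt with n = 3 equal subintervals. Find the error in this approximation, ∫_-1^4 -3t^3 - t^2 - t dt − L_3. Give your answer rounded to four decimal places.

Exact integral: ∫_-1^4 f(t) dt ≈ -220.416667.
L_3 ≈ -74.814815.
Error ≈ -220.416667 − (-74.814815) ≈ -145.6019.

-145.6019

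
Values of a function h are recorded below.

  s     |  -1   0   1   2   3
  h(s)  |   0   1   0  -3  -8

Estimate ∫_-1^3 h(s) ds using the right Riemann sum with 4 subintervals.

Δs = 1.
Sum = 1·[1 + 0 + (-3) + (-8)] = -10.

-10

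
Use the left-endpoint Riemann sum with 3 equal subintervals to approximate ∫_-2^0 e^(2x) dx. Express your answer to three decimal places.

Δx = (0 − (-2))/3 = 2/3.
Left endpoints: -2, -4/3, -2/3.
f(-2) ≈ 0.018, f(-4/3) ≈ 0.069, f(-2/3) ≈ 0.264.
Sum = Δx · [f(-2) + f(-4/3) + f(-2/3)].
Sum ≈ 0.234.

0.234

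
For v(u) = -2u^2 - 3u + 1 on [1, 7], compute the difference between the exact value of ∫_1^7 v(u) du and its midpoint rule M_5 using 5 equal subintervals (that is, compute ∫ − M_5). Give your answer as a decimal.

Exact integral: ∫_1^7 v(u) du = -294.
M_5 = -292.56.
Error = -294 − (-292.56) = -1.44.

-1.44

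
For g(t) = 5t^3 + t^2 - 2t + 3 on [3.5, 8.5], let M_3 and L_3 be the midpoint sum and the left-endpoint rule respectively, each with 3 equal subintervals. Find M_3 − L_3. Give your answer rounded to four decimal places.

M_3 ≈ 6377.592593.
L_3 ≈ 4271.689815.
M_3 − L_3 ≈ 2105.9028.

2105.9028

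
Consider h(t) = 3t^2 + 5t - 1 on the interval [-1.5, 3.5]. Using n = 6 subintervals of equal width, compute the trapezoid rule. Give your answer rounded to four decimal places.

67.9861

Δt = (3.5 − (-1.5))/6 = 5/6.
h(-1.5) = -1.75, h(-2/3) = -3, h(1/6) = -1/12, h(1) = 7, h(11/6) = 18.25, h(8/3) = 101/3, h(3.5) = 53.25.
T_6 = (Δt/2)·[h(t_0) + 2h(t_1) + ... + 2h(t_{5}) + h(t_6)].
Sum ≈ 67.9861.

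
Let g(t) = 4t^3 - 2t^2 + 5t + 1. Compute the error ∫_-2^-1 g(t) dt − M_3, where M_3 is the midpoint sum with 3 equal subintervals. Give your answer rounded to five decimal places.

Exact integral: ∫_-2^-1 g(t) dt ≈ -26.1666667.
M_3 ≈ -25.9814815.
Error ≈ -26.1666667 − (-25.9814815) ≈ -0.18519.

-0.18519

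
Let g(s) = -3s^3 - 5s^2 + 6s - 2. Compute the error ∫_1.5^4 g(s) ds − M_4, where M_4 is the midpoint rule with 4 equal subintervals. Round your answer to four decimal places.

-2.4211

Exact integral: ∫_1.5^4 g(s) ds ≈ -252.994792.
M_4 ≈ -250.573730.
Error ≈ -252.994792 − (-250.573730) ≈ -2.4211.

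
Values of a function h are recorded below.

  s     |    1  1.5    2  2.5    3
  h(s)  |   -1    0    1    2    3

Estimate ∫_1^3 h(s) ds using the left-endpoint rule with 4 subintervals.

1

Δs = 0.5.
Sum = 0.5·[(-1) + 0 + 1 + 2] = 1.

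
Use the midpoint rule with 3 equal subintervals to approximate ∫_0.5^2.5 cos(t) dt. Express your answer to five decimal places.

Δt = (2.5 − 0.5)/3 = 2/3.
Midpoints: 5/6, 1.5, 13/6.
f(5/6) ≈ 0.67241, f(1.5) ≈ 0.07074, f(13/6) ≈ -0.56123.
Sum = Δt · [f(5/6) + f(1.5) + f(13/6)].
Sum ≈ 0.12128.

0.12128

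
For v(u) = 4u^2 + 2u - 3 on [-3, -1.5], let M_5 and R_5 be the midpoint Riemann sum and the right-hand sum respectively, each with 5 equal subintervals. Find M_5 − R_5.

3.465

M_5 = 20.205.
R_5 = 16.74.
M_5 − R_5 = 3.465.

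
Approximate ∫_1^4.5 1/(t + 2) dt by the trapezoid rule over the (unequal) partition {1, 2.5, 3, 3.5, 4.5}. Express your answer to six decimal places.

Subinterval widths: 1.5, 0.5, 0.5, 1.
f(1) = 1/3, f(2.5) = 2/9, f(3) = 0.2, f(3.5) = 2/11, f(4.5) = 2/13.
On each subinterval the trapezoid contributes (Δt_i/2)·[f(t_{i-1}) + f(t_i)].
Sum ≈ 0.785509.

0.785509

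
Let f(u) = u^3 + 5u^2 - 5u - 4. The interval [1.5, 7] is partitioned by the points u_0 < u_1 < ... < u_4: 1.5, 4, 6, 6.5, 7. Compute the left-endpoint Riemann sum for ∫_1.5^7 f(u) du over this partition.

653.5

Subinterval widths: 2.5, 2, 0.5, 0.5.
Left endpoints: 1.5, 4, 6, 6.5.
f(1.5) = 3.125, f(4) = 120, f(6) = 362, f(6.5) = 449.375.
Sum = Σ Δu_i · f(u_i).
Sum = 653.5.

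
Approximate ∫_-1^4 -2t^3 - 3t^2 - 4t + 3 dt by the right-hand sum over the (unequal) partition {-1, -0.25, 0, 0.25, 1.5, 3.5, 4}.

-378.046875

Subinterval widths: 0.75, 0.25, 0.25, 1.25, 2, 0.5.
Right endpoints: -0.25, 0, 0.25, 1.5, 3.5, 4.
f(-0.25) = 3.84375, f(0) = 3, f(0.25) = 1.78125, f(1.5) = -16.5, f(3.5) = -133.5, f(4) = -189.
Sum = Σ Δt_i · f(t_i).
Sum = -378.046875.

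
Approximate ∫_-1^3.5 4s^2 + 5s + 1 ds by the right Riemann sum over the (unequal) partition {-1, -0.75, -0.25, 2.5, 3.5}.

173.25

Subinterval widths: 0.25, 0.5, 2.75, 1.
Right endpoints: -0.75, -0.25, 2.5, 3.5.
f(-0.75) = -0.5, f(-0.25) = 0, f(2.5) = 38.5, f(3.5) = 67.5.
Sum = Σ Δs_i · f(s_i).
Sum = 173.25.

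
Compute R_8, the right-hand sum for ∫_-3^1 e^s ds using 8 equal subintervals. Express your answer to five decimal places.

Δs = (1 − (-3))/8 = 0.5.
Right endpoints: -2.5, -2, -1.5, -1, -0.5, 0, 0.5, 1.
f(-2.5) ≈ 0.08208, f(-2) ≈ 0.13534, f(-1.5) ≈ 0.22313, f(-1) ≈ 0.36788, f(-0.5) ≈ 0.60653, f(0) ≈ 1.00000, f(0.5) ≈ 1.64872, f(1) ≈ 2.71828.
Sum = Δs · [f(-2.5) + f(-2) + f(-1.5) + ...].
Sum ≈ 3.39098.

3.39098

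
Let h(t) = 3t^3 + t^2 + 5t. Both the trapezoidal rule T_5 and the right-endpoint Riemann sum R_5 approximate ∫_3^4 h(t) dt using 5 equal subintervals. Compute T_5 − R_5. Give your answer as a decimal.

T_5 = 161.3.
R_5 = 173.6.
T_5 − R_5 = -12.3.

-12.3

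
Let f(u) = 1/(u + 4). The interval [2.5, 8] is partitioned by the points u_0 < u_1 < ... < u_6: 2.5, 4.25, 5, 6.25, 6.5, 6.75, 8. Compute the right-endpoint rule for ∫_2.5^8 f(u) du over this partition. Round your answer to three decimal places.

Subinterval widths: 1.75, 0.75, 1.25, 0.25, 0.25, 1.25.
Right endpoints: 4.25, 5, 6.25, 6.5, 6.75, 8.
f(4.25) = 4/33, f(5) = 1/9, f(6.25) = 4/41, f(6.5) = 2/21, f(6.75) = 4/43, f(8) = 1/12.
Sum = Σ Δu_i · f(u_i).
Sum ≈ 0.569.

0.569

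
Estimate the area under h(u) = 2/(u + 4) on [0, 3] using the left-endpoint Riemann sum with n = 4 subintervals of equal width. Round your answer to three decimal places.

1.204

Δu = (3 − 0)/4 = 0.75.
Left endpoints: 0, 0.75, 1.5, 2.25.
h(0) = 0.5, h(0.75) = 8/19, h(1.5) = 4/11, h(2.25) = 0.32.
Sum = Δu · [h(0) + h(0.75) + h(1.5) + h(2.25)].
Sum ≈ 1.204.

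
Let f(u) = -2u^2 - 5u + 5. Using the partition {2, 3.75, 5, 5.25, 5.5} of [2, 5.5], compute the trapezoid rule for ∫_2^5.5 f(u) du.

Subinterval widths: 1.75, 1.25, 0.25, 0.25.
f(2) = -13, f(3.75) = -41.875, f(5) = -70, f(5.25) = -76.375, f(5.5) = -83.
On each subinterval the trapezoid contributes (Δu_i/2)·[f(u_{i-1}) + f(u_i)].
Sum = -156.15625.

-156.15625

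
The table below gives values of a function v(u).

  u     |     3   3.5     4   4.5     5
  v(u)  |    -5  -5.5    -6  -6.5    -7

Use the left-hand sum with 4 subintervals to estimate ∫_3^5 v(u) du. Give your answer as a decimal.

Δu = 0.5.
Sum = 0.5·[(-5) + (-5.5) + (-6) + (-6.5)] = -11.5.

-11.5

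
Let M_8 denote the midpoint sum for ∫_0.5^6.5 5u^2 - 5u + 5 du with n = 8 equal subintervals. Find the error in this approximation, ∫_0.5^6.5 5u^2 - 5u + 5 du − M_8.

1.40625

Exact integral: ∫_0.5^6.5 f(u) du = 382.5.
M_8 = 381.09375.
Error = 382.5 − 381.09375 = 1.40625.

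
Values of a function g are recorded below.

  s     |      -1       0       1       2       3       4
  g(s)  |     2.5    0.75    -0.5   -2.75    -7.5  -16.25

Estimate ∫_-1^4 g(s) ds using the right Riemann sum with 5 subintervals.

Δs = 1.
Sum = 1·[0.75 + (-0.5) + (-2.75) + (-7.5) + (-16.25)] = -26.25.

-26.25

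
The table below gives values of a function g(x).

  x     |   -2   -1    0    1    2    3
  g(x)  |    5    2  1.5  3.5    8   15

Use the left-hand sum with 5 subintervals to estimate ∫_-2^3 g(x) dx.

Δx = 1.
Sum = 1·[5 + 2 + 1.5 + 3.5 + 8] = 20.

20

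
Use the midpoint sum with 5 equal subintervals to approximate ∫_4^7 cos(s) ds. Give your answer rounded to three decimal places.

Δs = (7 − 4)/5 = 0.6.
Midpoints: 4.3, 4.9, 5.5, 6.1, 6.7.
f(4.3) ≈ -0.401, f(4.9) ≈ 0.187, f(5.5) ≈ 0.709, f(6.1) ≈ 0.983, f(6.7) ≈ 0.914.
Sum = Δs · [f(4.3) + f(4.9) + f(5.5) + f(6.1) + f(6.7)].
Sum ≈ 1.435.

1.435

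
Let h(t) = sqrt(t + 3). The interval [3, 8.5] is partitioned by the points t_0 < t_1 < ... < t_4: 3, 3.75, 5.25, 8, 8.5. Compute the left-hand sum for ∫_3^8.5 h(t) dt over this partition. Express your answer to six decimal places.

15.291318

Subinterval widths: 0.75, 1.5, 2.75, 0.5.
Left endpoints: 3, 3.75, 5.25, 8.
h(3) ≈ 2.449490, h(3.75) ≈ 2.598076, h(5.25) ≈ 2.872281, h(8) ≈ 3.316625.
Sum = Σ Δt_i · h(t_i).
Sum ≈ 15.291318.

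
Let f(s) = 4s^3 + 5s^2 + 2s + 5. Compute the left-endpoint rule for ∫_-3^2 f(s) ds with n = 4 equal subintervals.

Δs = (2 − (-3))/4 = 1.25.
Left endpoints: -3, -1.75, -0.5, 0.75.
f(-3) = -64, f(-1.75) = -4.625, f(-0.5) = 4.75, f(0.75) = 11.
Sum = Δs · [f(-3) + f(-1.75) + f(-0.5) + f(0.75)].
Sum = -66.09375.

-66.09375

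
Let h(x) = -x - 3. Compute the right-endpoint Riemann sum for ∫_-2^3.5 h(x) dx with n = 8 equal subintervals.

Δx = (3.5 − (-2))/8 = 0.6875.
Right endpoints: -1.3125, -0.625, 0.0625, 0.75, 1.4375, 2.125, 2.8125, 3.5.
h(-1.3125) = -1.6875, h(-0.625) = -2.375, h(0.0625) = -3.0625, h(0.75) = -3.75, h(1.4375) = -4.4375, h(2.125) = -5.125, h(2.8125) = -5.8125, h(3.5) = -6.5.
Sum = Δx · [h(-1.3125) + h(-0.625) + h(0.0625) + ...].
Sum = -22.515625.

-22.515625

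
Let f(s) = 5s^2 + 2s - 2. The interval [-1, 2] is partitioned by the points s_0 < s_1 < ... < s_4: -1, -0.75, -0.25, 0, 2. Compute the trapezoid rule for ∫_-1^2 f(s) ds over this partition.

18.796875

Subinterval widths: 0.25, 0.5, 0.25, 2.
f(-1) = 1, f(-0.75) = -0.6875, f(-0.25) = -2.1875, f(0) = -2, f(2) = 22.
On each subinterval the trapezoid contributes (Δs_i/2)·[f(s_{i-1}) + f(s_i)].
Sum = 18.796875.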